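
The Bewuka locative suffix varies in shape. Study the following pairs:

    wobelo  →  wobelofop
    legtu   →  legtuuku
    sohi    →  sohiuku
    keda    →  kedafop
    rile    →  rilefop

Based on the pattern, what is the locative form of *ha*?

The alternation tracks the last vowel of the stem — -uku when the last vowel of the stem is a high vowel (*legtu*, *sohi*); -fop when the last vowel of the stem is a non-high vowel (*wobelo*, *keda*, *rile*).
*ha* — last vowel /a/ (a non-high vowel) → -fop → *hafop*.

hafop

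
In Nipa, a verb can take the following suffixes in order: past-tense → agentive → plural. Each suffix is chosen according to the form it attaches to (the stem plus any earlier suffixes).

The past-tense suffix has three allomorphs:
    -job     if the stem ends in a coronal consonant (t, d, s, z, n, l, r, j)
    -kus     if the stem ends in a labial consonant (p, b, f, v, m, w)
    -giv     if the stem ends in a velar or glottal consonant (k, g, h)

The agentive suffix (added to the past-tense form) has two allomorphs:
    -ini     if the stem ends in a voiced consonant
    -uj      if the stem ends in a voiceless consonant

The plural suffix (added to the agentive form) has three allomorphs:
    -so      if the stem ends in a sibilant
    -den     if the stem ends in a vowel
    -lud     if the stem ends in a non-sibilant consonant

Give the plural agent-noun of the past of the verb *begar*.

Since the final consonant of *begar* is /r/ (coronal), it takes -job, giving *begarjob*.
The final consonant of the past-tense form *begarjob* is /b/, which is voiced, so the agentive suffix is -ini, giving *begarjobini*.
Since the final sound of the agentive form *begarjobini* is /i/ (a vowel), it takes -den, giving *begarjobiniden*.

begarjobiniden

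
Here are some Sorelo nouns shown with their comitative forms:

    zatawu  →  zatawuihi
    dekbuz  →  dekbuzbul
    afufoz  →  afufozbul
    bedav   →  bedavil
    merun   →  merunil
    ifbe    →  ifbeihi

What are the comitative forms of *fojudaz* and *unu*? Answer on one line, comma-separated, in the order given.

The suffix is conditioned by the final sound: -bul when the stem ends in a sibilant (*dekbuz*, *afufoz*); -il when the stem ends in a non-sibilant consonant (*bedav*, *merun*); -ihi when the stem ends in a vowel (*zatawu*, *ifbe*).
The final sound of *fojudaz* is /z/, which is a sibilant, so the suffix is -bul, giving *fojudazbul*.
*unu* — final sound /u/ (a vowel) → -ihi → *unuihi*.

fojudazbul, unuihi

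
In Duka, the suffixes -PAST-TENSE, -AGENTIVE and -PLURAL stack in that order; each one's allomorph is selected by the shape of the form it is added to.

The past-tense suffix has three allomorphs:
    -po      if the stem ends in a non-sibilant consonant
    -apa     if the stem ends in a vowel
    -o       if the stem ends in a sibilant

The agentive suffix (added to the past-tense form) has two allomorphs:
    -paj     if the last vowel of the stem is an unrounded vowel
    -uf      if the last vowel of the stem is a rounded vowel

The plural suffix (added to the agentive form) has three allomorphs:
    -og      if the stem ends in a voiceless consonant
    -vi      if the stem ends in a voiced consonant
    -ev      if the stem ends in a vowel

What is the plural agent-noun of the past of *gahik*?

gahikpoufog

Since the final sound of *gahik* is /k/ (a non-sibilant consonant), it takes -po, giving *gahikpo*.
The past-tense form *gahikpo* — last vowel /o/ (a rounded vowel) → -uf → *gahikpouf*.
The agentive form *gahikpouf*: final sound = /f/, a voiceless consonant → -og → *gahikpoufog*.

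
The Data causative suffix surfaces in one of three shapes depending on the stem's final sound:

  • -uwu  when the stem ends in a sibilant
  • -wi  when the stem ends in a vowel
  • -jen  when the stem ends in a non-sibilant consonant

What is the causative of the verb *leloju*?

lelojuwi

*leloju* — final sound /u/ (a vowel) → -wi → *lelojuwi*.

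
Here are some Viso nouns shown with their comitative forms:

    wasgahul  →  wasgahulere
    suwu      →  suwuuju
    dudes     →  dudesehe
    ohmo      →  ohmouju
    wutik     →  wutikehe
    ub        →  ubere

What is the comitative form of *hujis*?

hujisehe

The pattern is voicing of the final sound: -ehe when the stem ends in a voiceless consonant (*dudes*, *wutik*); -ere when the stem ends in a voiced consonant (*wasgahul*, *ub*); -uju when the stem ends in a vowel (*suwu*, *ohmo*).
The final sound of *hujis* is /s/, which is a voiceless consonant, so the suffix is -ehe, giving *hujisehe*.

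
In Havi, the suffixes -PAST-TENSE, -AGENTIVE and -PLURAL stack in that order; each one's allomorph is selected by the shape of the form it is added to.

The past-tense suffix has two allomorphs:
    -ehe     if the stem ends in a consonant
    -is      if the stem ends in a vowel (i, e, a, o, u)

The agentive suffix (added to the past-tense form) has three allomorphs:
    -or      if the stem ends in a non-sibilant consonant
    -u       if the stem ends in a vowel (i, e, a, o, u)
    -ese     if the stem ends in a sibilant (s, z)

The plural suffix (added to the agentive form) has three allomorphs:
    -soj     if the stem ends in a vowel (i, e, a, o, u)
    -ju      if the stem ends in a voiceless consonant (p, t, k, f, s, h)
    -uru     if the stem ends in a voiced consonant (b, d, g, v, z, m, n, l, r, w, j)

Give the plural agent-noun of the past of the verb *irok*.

Since the final sound of *irok* is /k/ (a consonant), it takes -ehe, giving *irokehe*.
The final sound of the past-tense form *irokehe* is /e/, which is a vowel, so the agentive suffix is -u, giving *irokeheu*.
The agentive form *irokeheu* — final sound /u/ (a vowel) → -soj → *irokeheusoj*.

irokeheusoj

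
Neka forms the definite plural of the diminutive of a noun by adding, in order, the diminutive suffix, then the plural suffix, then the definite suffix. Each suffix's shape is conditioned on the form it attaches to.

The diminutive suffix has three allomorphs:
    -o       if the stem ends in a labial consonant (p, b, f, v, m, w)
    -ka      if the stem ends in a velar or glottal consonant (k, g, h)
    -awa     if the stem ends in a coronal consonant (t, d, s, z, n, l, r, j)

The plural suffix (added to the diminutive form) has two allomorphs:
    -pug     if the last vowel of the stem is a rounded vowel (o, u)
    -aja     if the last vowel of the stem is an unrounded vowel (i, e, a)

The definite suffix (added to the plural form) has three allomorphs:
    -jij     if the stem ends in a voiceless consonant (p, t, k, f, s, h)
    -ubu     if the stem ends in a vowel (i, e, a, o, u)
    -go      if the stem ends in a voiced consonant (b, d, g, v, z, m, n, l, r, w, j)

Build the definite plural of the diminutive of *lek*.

lekkaajaubu

The final consonant of *lek* is /k/, which is velar/glottal, so the diminutive suffix is -ka, giving *lekka*.
The diminutive form *lekka*: last vowel = /a/, an unrounded vowel → -aja → *lekkaaja*.
The final sound of the plural form *lekkaaja* is /a/, which is a vowel, so the definite suffix is -ubu, giving *lekkaajaubu*.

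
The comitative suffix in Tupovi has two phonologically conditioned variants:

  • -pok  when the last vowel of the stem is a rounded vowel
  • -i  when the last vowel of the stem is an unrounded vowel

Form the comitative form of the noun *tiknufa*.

tiknufai

Since the last vowel of *tiknufa* is /a/ (an unrounded vowel), it takes -i, giving *tiknufai*.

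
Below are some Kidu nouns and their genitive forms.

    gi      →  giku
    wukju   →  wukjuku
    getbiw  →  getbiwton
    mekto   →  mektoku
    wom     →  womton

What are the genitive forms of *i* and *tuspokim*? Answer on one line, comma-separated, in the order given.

iku, tuspokimton

The pattern is consonant vs. vowel: -ton when the stem ends in a consonant (*getbiw*, *wom*); -ku when the stem ends in a vowel (*gi*, *wukju*, *mekto*).
*i*: final sound = /i/, a vowel → -ku → *iku*.
*tuspokim*: final sound = /m/, a consonant → -ton → *tuspokimton*.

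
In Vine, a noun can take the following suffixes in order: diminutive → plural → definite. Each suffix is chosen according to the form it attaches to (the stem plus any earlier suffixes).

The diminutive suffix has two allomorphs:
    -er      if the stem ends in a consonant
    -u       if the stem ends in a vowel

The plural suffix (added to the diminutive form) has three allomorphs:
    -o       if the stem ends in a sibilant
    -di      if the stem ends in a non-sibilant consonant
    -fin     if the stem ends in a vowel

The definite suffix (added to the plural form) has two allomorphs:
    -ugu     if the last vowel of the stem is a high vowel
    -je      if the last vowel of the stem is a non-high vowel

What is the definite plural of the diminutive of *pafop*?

pafoperdiugu

*pafop*: final sound = /p/, a consonant → -er → *pafoper*.
Since the final sound of the diminutive form *pafoper* is /r/ (a non-sibilant consonant), it takes -di, giving *pafoperdi*.
The plural form *pafoperdi*: last vowel = /i/, a high vowel → -ugu → *pafoperdiugu*.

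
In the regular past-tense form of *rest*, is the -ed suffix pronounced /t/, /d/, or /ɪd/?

/ɪd/

The stem *rest* ends in /t/ or /d/.
The -ed suffix is realized as /ɪd/ after /t, d/; as /t/ after other voiceless consonants; and as /d/ after other voiced sounds.
So -ed on *rest* is pronounced /ɪd/.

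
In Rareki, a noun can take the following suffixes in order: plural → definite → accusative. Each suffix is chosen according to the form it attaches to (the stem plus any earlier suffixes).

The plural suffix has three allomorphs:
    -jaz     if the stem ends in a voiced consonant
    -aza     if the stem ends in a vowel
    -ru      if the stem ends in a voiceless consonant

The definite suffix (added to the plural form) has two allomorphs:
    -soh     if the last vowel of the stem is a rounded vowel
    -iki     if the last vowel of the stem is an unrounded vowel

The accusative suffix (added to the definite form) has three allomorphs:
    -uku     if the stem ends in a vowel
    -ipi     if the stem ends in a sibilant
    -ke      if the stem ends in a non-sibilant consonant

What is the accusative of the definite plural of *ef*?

Since the final sound of *ef* is /f/ (a voiceless consonant), it takes -ru, giving *efru*.
The plural form *efru* — last vowel /u/ (a rounded vowel) → -soh → *efrusoh*.
Since the final sound of the definite form *efrusoh* is /h/ (a non-sibilant consonant), it takes -ke, giving *efrusohke*.

efrusohke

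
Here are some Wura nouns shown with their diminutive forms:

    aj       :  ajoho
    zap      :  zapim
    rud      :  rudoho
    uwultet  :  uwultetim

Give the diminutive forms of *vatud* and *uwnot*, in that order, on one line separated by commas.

vatudoho, uwnotim

Looking at the final consonant of each stem: -im when the stem ends in a voiceless consonant (*zap*, *uwultet*); -oho when the stem ends in a voiced consonant (*aj*, *rud*).
*vatud* — final consonant /d/ (voiced) → -oho → *vatudoho*.
*uwnot* — final consonant /t/ (voiceless) → -im → *uwnotim*.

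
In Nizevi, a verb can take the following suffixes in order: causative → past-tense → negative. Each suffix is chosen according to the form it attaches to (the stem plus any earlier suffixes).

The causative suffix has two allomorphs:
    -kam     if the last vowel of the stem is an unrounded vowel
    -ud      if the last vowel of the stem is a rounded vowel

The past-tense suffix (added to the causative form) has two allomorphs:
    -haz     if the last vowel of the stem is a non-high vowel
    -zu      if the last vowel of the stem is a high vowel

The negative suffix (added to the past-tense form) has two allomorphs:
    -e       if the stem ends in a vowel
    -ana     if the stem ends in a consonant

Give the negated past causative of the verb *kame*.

The last vowel of *kame* is /e/, which is an unrounded vowel, so the causative suffix is -kam, giving *kamekam*.
The last vowel of the causative form *kamekam* is /a/, which is a non-high vowel, so the past-tense suffix is -haz, giving *kamekamhaz*.
The past-tense form *kamekamhaz* — final sound /z/ (a consonant) → -ana → *kamekamhazana*.

kamekamhazana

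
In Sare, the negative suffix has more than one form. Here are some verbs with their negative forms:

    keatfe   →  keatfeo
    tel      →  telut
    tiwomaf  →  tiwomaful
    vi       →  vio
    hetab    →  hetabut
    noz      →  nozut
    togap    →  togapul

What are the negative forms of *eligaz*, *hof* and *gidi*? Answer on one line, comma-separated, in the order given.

Looking at the final sound of each stem: -ul when the stem ends in a voiceless consonant (*tiwomaf*, *togap*); -ut when the stem ends in a voiced consonant (*tel*, *hetab*, *noz*); -o when the stem ends in a vowel (*keatfe*, *vi*).
*eligaz* — final sound /z/ (a voiced consonant) → -ut → *eligazut*.
The final sound of *hof* is /f/, which is a voiceless consonant, so the suffix is -ul, giving *hoful*.
*gidi* — final sound /i/ (a vowel) → -o → *gidio*.

eligazut, hoful, gidio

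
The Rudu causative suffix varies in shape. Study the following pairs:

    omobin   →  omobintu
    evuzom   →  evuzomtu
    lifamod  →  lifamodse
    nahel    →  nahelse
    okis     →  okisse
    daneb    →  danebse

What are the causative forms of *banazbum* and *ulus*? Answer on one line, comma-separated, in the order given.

The suffix is conditioned by the final consonant: -tu when the stem ends in a nasal (*omobin*, *evuzom*); -se when the stem ends in a non-nasal consonant (*lifamod*, *nahel*, *okis*, *daneb*).
Since the final consonant of *banazbum* is /m/ (a nasal), it takes -tu, giving *banazbumtu*.
*ulus*: final consonant = /s/, non-nasal → -se → *ulusse*.

banazbumtu, ulusse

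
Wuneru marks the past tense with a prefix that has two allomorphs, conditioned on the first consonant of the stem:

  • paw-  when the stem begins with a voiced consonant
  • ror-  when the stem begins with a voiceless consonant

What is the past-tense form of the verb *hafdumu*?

Since the first consonant of *hafdumu* is /h/ (voiceless), it takes ror-, giving *rorhafdumu*.

rorhafdumu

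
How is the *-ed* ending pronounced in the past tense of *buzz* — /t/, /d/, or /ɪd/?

The stem *buzz* ends in a voiced sound other than /d/.
The -ed suffix is realized as /ɪd/ after /t, d/; as /t/ after other voiceless consonants; and as /d/ after other voiced sounds.
So -ed on *buzz* is pronounced /d/.

/d/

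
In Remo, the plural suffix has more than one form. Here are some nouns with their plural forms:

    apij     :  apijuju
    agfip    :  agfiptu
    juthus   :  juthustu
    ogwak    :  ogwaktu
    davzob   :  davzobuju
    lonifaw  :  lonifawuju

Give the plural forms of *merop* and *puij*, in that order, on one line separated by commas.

meroptu, puijuju

The pattern is voicing of the final consonant: -tu when the stem ends in a voiceless consonant (*agfip*, *juthus*, *ogwak*); -uju when the stem ends in a voiced consonant (*apij*, *davzob*, *lonifaw*).
*merop*: final consonant = /p/, voiceless → -tu → *meroptu*.
The final consonant of *puij* is /j/, which is voiced, so the suffix is -uju, giving *puijuju*.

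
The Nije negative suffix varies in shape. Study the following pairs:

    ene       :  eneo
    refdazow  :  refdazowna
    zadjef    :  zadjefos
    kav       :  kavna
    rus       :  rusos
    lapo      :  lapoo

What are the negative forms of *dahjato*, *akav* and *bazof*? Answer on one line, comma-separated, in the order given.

dahjatoo, akavna, bazofos

The suffix is conditioned by the final sound: -os when the stem ends in a voiceless consonant (*zadjef*, *rus*); -na when the stem ends in a voiced consonant (*refdazow*, *kav*); -o when the stem ends in a vowel (*ene*, *lapo*).
Since the final sound of *dahjato* is /o/ (a vowel), it takes -o, giving *dahjatoo*.
*akav*: final sound = /v/, a voiced consonant → -na → *akavna*.
Since the final sound of *bazof* is /f/ (a voiceless consonant), it takes -os, giving *bazofos*.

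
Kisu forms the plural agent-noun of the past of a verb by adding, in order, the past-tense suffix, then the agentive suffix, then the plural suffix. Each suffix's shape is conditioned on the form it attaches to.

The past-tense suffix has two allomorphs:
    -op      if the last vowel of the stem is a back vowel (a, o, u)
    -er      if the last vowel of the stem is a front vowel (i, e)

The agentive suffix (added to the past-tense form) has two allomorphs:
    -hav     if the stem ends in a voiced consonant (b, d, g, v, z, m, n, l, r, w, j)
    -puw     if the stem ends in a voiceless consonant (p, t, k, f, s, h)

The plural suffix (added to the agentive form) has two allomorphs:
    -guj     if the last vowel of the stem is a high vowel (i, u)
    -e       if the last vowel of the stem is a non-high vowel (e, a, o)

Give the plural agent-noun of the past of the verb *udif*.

udiferhave

*udif* — last vowel /i/ (a front vowel) → -er → *udifer*.
The past-tense form *udifer* — final consonant /r/ (voiced) → -hav → *udiferhav*.
The agentive form *udiferhav*: last vowel = /a/, a non-high vowel → -e → *udiferhave*.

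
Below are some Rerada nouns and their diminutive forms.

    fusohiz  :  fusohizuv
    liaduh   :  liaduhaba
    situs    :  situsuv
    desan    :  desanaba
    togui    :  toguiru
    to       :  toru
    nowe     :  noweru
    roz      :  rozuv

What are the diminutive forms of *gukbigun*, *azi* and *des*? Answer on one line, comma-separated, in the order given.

gukbigunaba, aziru, desuv

The suffix is conditioned by the final sound: -uv when the stem ends in a sibilant (*fusohiz*, *situs*, *roz*); -aba when the stem ends in a non-sibilant consonant (*liaduh*, *desan*); -ru when the stem ends in a vowel (*togui*, *to*, *nowe*).
*gukbigun* — final sound /n/ (a non-sibilant consonant) → -aba → *gukbigunaba*.
The final sound of *azi* is /i/, which is a vowel, so the suffix is -ru, giving *aziru*.
*des* — final sound /s/ (a sibilant) → -uv → *desuv*.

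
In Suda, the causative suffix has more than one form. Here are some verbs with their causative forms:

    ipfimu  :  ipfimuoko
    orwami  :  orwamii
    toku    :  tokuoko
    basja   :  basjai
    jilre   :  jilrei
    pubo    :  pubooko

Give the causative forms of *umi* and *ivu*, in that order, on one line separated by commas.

The suffix is conditioned by the last vowel: -oko when the last vowel of the stem is a rounded vowel (*ipfimu*, *toku*, *pubo*); -i when the last vowel of the stem is an unrounded vowel (*orwami*, *basja*, *jilre*).
The last vowel of *umi* is /i/, which is an unrounded vowel, so the suffix is -i, giving *umii*.
*ivu* — last vowel /u/ (a rounded vowel) → -oko → *ivuoko*.

umii, ivuoko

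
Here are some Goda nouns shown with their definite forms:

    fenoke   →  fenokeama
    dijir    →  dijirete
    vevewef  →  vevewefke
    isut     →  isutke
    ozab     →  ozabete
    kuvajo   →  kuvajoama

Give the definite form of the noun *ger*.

gerete

The pattern is voicing of the final sound: -ke when the stem ends in a voiceless consonant (*vevewef*, *isut*); -ete when the stem ends in a voiced consonant (*dijir*, *ozab*); -ama when the stem ends in a vowel (*fenoke*, *kuvajo*).
*ger* — final sound /r/ (a voiced consonant) → -ete → *gerete*.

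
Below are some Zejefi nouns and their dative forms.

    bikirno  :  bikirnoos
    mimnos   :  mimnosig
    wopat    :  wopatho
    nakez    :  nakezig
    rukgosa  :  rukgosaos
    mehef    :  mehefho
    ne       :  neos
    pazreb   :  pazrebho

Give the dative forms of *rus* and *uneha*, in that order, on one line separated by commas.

Looking at the final sound of each stem: -ig when the stem ends in a sibilant (*mimnos*, *nakez*); -ho when the stem ends in a non-sibilant consonant (*wopat*, *mehef*, *pazreb*); -os when the stem ends in a vowel (*bikirno*, *rukgosa*, *ne*).
The final sound of *rus* is /s/, which is a sibilant, so the suffix is -ig, giving *rusig*.
*uneha* — final sound /a/ (a vowel) → -os → *unehaos*.

rusig, unehaos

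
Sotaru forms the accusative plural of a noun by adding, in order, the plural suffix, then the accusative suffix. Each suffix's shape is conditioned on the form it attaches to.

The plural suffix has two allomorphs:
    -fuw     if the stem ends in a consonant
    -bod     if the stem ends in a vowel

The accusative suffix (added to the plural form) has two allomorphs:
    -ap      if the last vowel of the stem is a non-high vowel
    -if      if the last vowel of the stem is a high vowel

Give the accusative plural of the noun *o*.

The final sound of *o* is /o/, which is a vowel, so the plural suffix is -bod, giving *obod*.
The plural form *obod*: last vowel = /o/, a non-high vowel → -ap → *obodap*.

obodap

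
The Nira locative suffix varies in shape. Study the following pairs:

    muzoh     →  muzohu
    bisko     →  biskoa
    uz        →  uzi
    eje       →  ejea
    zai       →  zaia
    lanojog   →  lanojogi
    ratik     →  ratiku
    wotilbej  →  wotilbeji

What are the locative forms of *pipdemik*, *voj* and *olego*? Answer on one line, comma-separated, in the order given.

pipdemiku, voji, olegoa

The pattern is voicing of the final sound: -u when the stem ends in a voiceless consonant (*muzoh*, *ratik*); -i when the stem ends in a voiced consonant (*uz*, *lanojog*, *wotilbej*); -a when the stem ends in a vowel (*bisko*, *eje*, *zai*).
*pipdemik* — final sound /k/ (a voiceless consonant) → -u → *pipdemiku*.
Since the final sound of *voj* is /j/ (a voiced consonant), it takes -i, giving *voji*.
*olego* — final sound /o/ (a vowel) → -a → *olegoa*.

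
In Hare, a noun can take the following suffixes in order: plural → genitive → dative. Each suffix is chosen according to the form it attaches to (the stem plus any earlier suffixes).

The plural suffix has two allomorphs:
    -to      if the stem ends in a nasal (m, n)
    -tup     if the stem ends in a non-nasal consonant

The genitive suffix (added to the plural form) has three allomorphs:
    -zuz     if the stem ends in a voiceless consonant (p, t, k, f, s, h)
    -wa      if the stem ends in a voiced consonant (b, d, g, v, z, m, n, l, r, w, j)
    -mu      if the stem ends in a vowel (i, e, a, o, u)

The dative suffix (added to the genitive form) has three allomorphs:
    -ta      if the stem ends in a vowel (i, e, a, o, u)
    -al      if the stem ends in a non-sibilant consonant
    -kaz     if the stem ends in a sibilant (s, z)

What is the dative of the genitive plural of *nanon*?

nanontomuta

*nanon* — final consonant /n/ (a nasal) → -to → *nanonto*.
The plural form *nanonto* — final sound /o/ (a vowel) → -mu → *nanontomu*.
The genitive form *nanontomu*: final sound = /u/, a vowel → -ta → *nanontomuta*.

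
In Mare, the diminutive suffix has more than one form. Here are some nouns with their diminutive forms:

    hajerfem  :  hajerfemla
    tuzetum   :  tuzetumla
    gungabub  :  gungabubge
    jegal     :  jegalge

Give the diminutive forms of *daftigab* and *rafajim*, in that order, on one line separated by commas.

The pattern is nasality of the final consonant: -la when the stem ends in a nasal (*hajerfem*, *tuzetum*); -ge when the stem ends in a non-nasal consonant (*gungabub*, *jegal*).
Since the final consonant of *daftigab* is /b/ (non-nasal), it takes -ge, giving *daftigabge*.
The final consonant of *rafajim* is /m/, which is a nasal, so the suffix is -la, giving *rafajimla*.

daftigabge, rafajimla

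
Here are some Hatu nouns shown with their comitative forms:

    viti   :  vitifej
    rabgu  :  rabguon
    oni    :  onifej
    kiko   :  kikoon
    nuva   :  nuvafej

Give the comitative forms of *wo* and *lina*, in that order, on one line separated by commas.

The suffix is conditioned by the last vowel: -on when the last vowel of the stem is a rounded vowel (*rabgu*, *kiko*); -fej when the last vowel of the stem is an unrounded vowel (*viti*, *oni*, *nuva*).
Since the last vowel of *wo* is /o/ (a rounded vowel), it takes -on, giving *woon*.
The last vowel of *lina* is /a/, which is an unrounded vowel, so the suffix is -fej, giving *linafej*.

woon, linafej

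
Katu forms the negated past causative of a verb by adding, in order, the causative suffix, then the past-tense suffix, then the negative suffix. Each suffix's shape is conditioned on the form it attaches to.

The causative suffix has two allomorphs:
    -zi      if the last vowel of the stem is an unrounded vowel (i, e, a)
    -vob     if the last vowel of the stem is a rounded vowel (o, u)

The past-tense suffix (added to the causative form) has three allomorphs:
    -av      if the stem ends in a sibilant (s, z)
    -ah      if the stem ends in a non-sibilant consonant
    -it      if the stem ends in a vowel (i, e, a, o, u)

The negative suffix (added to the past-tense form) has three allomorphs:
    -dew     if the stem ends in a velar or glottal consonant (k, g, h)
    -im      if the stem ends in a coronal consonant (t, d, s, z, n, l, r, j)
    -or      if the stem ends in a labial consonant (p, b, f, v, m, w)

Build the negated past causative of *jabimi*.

*jabimi*: last vowel = /i/, an unrounded vowel → -zi → *jabimizi*.
The causative form *jabimizi* — final sound /i/ (a vowel) → -it → *jabimiziit*.
Since the final consonant of the past-tense form *jabimiziit* is /t/ (coronal), it takes -im, giving *jabimiziitim*.

jabimiziitim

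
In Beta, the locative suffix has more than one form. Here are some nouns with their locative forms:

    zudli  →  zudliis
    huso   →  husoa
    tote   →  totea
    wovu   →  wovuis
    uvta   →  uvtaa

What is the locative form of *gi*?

Looking at the last vowel of each stem: -is when the last vowel of the stem is a high vowel (*zudli*, *wovu*); -a when the last vowel of the stem is a non-high vowel (*huso*, *tote*, *uvta*).
The last vowel of *gi* is /i/, which is a high vowel, so the suffix is -is, giving *giis*.

giis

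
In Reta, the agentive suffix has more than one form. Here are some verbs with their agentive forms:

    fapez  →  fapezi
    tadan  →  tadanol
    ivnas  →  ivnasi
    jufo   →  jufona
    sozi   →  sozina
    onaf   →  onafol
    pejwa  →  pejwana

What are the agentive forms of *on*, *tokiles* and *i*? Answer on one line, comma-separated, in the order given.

onol, tokilesi, ina

The pattern is sibilance of the final sound: -i when the stem ends in a sibilant (*fapez*, *ivnas*); -ol when the stem ends in a non-sibilant consonant (*tadan*, *onaf*); -na when the stem ends in a vowel (*jufo*, *sozi*, *pejwa*).
The final sound of *on* is /n/, which is a non-sibilant consonant, so the suffix is -ol, giving *onol*.
Since the final sound of *tokiles* is /s/ (a sibilant), it takes -i, giving *tokilesi*.
*i*: final sound = /i/, a vowel → -na → *ina*.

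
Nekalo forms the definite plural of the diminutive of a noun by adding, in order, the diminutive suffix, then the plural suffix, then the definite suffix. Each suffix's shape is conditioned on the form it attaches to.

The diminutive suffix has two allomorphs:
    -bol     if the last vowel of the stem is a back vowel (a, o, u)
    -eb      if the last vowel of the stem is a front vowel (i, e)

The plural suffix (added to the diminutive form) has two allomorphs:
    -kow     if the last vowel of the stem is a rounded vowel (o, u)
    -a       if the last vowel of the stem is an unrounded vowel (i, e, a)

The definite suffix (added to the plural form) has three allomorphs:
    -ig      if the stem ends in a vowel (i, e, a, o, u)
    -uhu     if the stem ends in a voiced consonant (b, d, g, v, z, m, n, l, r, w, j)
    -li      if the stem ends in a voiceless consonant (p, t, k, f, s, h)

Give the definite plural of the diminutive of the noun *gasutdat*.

*gasutdat*: last vowel = /a/, a back vowel → -bol → *gasutdatbol*.
The last vowel of the diminutive form *gasutdatbol* is /o/, which is a rounded vowel, so the plural suffix is -kow, giving *gasutdatbolkow*.
The plural form *gasutdatbolkow* — final sound /w/ (a voiced consonant) → -uhu → *gasutdatbolkowuhu*.

gasutdatbolkowuhu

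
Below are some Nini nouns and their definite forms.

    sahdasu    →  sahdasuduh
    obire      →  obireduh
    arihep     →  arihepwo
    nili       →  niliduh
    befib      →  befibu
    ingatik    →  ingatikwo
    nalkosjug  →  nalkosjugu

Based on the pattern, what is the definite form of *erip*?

eripwo

Looking at the final sound of each stem: -wo when the stem ends in a voiceless consonant (*arihep*, *ingatik*); -u when the stem ends in a voiced consonant (*befib*, *nalkosjug*); -duh when the stem ends in a vowel (*sahdasu*, *obire*, *nili*).
Since the final sound of *erip* is /p/ (a voiceless consonant), it takes -wo, giving *eripwo*.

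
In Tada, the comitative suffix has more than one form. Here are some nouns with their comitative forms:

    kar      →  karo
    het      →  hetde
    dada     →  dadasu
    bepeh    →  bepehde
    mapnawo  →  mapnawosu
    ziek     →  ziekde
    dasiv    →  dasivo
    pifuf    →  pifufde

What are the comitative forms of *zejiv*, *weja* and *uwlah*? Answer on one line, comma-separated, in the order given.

zejivo, wejasu, uwlahde

The pattern is voicing of the final sound: -de when the stem ends in a voiceless consonant (*het*, *bepeh*, *ziek*, *pifuf*); -o when the stem ends in a voiced consonant (*kar*, *dasiv*); -su when the stem ends in a vowel (*dada*, *mapnawo*).
*zejiv* — final sound /v/ (a voiced consonant) → -o → *zejivo*.
The final sound of *weja* is /a/, which is a vowel, so the suffix is -su, giving *wejasu*.
*uwlah* — final sound /h/ (a voiceless consonant) → -de → *uwlahde*.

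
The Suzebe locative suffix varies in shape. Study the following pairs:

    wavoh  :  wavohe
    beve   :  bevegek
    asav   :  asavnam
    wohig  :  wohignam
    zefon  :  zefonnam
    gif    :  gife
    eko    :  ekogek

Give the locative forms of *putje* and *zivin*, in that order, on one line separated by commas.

putjegek, zivinnam

The alternation tracks the final sound of the stem — -e when the stem ends in a voiceless consonant (*wavoh*, *gif*); -nam when the stem ends in a voiced consonant (*asav*, *wohig*, *zefon*); -gek when the stem ends in a vowel (*beve*, *eko*).
*putje* — final sound /e/ (a vowel) → -gek → *putjegek*.
*zivin* — final sound /n/ (a voiced consonant) → -nam → *zivinnam*.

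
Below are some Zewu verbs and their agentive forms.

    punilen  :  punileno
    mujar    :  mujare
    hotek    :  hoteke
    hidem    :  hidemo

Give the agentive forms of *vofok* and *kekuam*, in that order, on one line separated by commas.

Looking at the final consonant of each stem: -o when the stem ends in a nasal (*punilen*, *hidem*); -e when the stem ends in a non-nasal consonant (*mujar*, *hotek*).
The final consonant of *vofok* is /k/, which is non-nasal, so the suffix is -e, giving *vofoke*.
Since the final consonant of *kekuam* is /m/ (a nasal), it takes -o, giving *kekuamo*.

vofoke, kekuamo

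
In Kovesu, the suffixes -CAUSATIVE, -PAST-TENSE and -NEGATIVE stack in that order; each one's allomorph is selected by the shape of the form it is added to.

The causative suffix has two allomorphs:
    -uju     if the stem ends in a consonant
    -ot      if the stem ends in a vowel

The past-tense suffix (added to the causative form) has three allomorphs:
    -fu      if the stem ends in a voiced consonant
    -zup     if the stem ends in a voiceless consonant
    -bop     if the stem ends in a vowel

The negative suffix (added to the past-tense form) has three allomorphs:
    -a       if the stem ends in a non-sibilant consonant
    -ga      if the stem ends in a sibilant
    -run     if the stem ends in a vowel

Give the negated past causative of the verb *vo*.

Since the final sound of *vo* is /o/ (a vowel), it takes -ot, giving *voot*.
Since the final sound of the causative form *voot* is /t/ (a voiceless consonant), it takes -zup, giving *vootzup*.
The final sound of the past-tense form *vootzup* is /p/, which is a non-sibilant consonant, so the negative suffix is -a, giving *vootzupa*.

vootzupa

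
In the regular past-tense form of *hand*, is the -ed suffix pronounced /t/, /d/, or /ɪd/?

The stem *hand* ends in /t/ or /d/.
The -ed suffix is realized as /ɪd/ after /t, d/; as /t/ after other voiceless consonants; and as /d/ after other voiced sounds.
So -ed on *hand* is pronounced /ɪd/.

/ɪd/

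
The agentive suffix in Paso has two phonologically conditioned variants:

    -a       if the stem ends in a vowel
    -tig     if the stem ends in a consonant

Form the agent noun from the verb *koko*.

kokoa

*koko*: final sound = /o/, a vowel → -a → *kokoa*.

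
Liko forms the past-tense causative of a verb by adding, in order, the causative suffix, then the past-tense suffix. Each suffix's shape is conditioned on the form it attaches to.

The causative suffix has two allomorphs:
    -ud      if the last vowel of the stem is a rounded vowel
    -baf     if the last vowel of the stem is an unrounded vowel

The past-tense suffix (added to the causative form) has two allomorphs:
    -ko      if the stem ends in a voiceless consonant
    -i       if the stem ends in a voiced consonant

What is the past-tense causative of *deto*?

detoudi

The last vowel of *deto* is /o/, which is a rounded vowel, so the causative suffix is -ud, giving *detoud*.
The final consonant of the causative form *detoud* is /d/, which is voiced, so the past-tense suffix is -i, giving *detoudi*.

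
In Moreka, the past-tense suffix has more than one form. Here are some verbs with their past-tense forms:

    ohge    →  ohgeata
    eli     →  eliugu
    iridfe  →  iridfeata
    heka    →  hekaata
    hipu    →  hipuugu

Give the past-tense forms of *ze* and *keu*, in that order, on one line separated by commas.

The alternation tracks the last vowel of the stem — -ugu when the last vowel of the stem is a high vowel (*eli*, *hipu*); -ata when the last vowel of the stem is a non-high vowel (*ohge*, *iridfe*, *heka*).
*ze* — last vowel /e/ (a non-high vowel) → -ata → *zeata*.
*keu*: last vowel = /u/, a high vowel → -ugu → *keuugu*.

zeata, keuugu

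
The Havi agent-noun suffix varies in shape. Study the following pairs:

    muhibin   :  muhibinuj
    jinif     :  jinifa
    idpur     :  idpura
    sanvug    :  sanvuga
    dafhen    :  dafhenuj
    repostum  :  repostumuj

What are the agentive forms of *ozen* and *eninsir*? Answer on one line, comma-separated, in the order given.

ozenuj, eninsira

The pattern is nasality of the final consonant: -uj when the stem ends in a nasal (*muhibin*, *dafhen*, *repostum*); -a when the stem ends in a non-nasal consonant (*jinif*, *idpur*, *sanvug*).
Since the final consonant of *ozen* is /n/ (a nasal), it takes -uj, giving *ozenuj*.
*eninsir*: final consonant = /r/, non-nasal → -a → *eninsira*.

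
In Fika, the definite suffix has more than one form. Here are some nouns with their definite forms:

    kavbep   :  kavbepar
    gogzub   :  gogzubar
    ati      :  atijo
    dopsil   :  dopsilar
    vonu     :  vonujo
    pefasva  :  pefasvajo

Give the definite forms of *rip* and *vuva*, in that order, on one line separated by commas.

The alternation tracks the final sound of the stem — -ar when the stem ends in a consonant (*kavbep*, *gogzub*, *dopsil*); -jo when the stem ends in a vowel (*ati*, *vonu*, *pefasva*).
The final sound of *rip* is /p/, which is a consonant, so the suffix is -ar, giving *ripar*.
*vuva*: final sound = /a/, a vowel → -jo → *vuvajo*.

ripar, vuvajo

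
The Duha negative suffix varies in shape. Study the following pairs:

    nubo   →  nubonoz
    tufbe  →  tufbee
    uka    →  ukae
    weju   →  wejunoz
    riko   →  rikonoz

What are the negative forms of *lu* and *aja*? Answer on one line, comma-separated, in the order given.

lunoz, ajae

Looking at the last vowel of each stem: -noz when the last vowel of the stem is a rounded vowel (*nubo*, *weju*, *riko*); -e when the last vowel of the stem is an unrounded vowel (*tufbe*, *uka*).
Since the last vowel of *lu* is /u/ (a rounded vowel), it takes -noz, giving *lunoz*.
The last vowel of *aja* is /a/, which is an unrounded vowel, so the suffix is -e, giving *ajae*.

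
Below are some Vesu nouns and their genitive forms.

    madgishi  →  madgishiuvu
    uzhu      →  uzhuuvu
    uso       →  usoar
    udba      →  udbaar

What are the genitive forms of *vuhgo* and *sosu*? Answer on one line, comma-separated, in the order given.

Looking at the last vowel of each stem: -uvu when the last vowel of the stem is a high vowel (*madgishi*, *uzhu*); -ar when the last vowel of the stem is a non-high vowel (*uso*, *udba*).
The last vowel of *vuhgo* is /o/, which is a non-high vowel, so the suffix is -ar, giving *vuhgoar*.
Since the last vowel of *sosu* is /u/ (a high vowel), it takes -uvu, giving *sosuuvu*.

vuhgoar, sosuuvu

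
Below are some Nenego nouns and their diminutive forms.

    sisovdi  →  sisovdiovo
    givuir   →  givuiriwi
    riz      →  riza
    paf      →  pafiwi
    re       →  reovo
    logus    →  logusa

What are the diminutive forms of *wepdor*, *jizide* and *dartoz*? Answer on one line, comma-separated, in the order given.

Looking at the final sound of each stem: -a when the stem ends in a sibilant (*riz*, *logus*); -iwi when the stem ends in a non-sibilant consonant (*givuir*, *paf*); -ovo when the stem ends in a vowel (*sisovdi*, *re*).
The final sound of *wepdor* is /r/, which is a non-sibilant consonant, so the suffix is -iwi, giving *wepdoriwi*.
Since the final sound of *jizide* is /e/ (a vowel), it takes -ovo, giving *jizideovo*.
*dartoz*: final sound = /z/, a sibilant → -a → *dartoza*.

wepdoriwi, jizideovo, dartoza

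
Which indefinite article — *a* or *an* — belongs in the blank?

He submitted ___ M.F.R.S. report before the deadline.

an

The indefinite article is chosen by the initial *sound* of the following word, not its spelling.
The initialism *M.F.R.S.* is read letter by letter; the first letter, M, is pronounced /ɛm/, which begins with a vowel sound.
So the article is *an*: He submitted an M.F.R.S. report before the deadline.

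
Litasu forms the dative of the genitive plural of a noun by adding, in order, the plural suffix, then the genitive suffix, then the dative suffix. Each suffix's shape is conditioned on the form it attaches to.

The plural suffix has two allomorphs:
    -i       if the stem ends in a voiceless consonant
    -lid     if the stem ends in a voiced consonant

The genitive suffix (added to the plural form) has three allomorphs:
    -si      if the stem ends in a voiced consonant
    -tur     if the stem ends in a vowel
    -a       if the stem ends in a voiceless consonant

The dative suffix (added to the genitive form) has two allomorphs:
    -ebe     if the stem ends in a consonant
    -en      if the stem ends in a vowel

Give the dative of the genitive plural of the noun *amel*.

amellidsien

*amel*: final consonant = /l/, voiced → -lid → *amellid*.
Since the final sound of the plural form *amellid* is /d/ (a voiced consonant), it takes -si, giving *amellidsi*.
The genitive form *amellidsi* — final sound /i/ (a vowel) → -en → *amellidsien*.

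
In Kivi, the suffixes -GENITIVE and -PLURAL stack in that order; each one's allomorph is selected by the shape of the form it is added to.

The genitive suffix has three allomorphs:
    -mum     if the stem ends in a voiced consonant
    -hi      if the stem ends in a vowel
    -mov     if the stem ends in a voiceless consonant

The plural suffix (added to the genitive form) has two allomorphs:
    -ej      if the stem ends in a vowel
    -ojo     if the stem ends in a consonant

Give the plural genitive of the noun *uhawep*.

uhawepmovojo

The final sound of *uhawep* is /p/, which is a voiceless consonant, so the genitive suffix is -mov, giving *uhawepmov*.
The genitive form *uhawepmov* — final sound /v/ (a consonant) → -ojo → *uhawepmovojo*.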